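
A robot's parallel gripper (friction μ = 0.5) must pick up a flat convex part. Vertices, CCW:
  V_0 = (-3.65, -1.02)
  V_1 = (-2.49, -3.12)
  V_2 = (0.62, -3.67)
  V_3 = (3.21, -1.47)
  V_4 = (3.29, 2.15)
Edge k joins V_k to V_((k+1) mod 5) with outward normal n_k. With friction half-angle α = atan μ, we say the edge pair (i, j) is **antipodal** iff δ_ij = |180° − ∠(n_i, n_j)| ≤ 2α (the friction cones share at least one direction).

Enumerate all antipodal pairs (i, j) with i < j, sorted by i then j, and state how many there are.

α = atan 0.5 = 26.57°;  2α = 53.13°
n_0 = (-0.8753, -0.4835)
n_1 = (-0.1741, -0.9847)
n_2 = (+0.6474, -0.7622)
n_3 = (+0.9998, -0.0221)
n_4 = (-0.4155, +0.9096)
  (0,1): δ = 128.94°  ·
  (0,2): δ = 78.57°  ·
  (0,3): δ = 30.18°  ✓
  (0,4): δ = 85.63°  ·
  (1,2): δ = 129.63°  ·
  (1,3): δ = 81.24°  ·
  (1,4): δ = 34.58°  ✓
  (2,3): δ = 131.61°  ·
  (2,4): δ = 15.80°  ✓
  (3,4): δ = 64.18°  ·
antipodal pairs: 3

count = 3; pairs: (0,3), (1,4), (2,4)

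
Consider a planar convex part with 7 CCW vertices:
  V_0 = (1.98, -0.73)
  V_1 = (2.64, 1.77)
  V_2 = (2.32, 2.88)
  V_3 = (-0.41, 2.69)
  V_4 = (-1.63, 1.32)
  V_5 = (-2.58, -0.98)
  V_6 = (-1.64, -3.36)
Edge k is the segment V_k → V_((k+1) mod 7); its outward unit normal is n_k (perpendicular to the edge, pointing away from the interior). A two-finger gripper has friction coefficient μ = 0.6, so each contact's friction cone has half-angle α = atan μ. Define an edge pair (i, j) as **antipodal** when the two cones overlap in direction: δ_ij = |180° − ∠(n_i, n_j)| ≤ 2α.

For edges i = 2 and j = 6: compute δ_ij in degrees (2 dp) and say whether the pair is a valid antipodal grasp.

δ = 32.02°, valid

α = atan 0.6 = 30.96°;  2α = 61.93°
edge 2: e_2 = (-2.73, -0.19);  n_2 = (-0.0694, +0.9976)
edge 6: e_6 = (+3.62, +2.63);  n_6 = (+0.5878, -0.8090)
∠(n_2, n_6) = 147.98°
δ = |180° − 147.98°| = 32.02°
32.02° ≤ 2α = 61.93°  →  valid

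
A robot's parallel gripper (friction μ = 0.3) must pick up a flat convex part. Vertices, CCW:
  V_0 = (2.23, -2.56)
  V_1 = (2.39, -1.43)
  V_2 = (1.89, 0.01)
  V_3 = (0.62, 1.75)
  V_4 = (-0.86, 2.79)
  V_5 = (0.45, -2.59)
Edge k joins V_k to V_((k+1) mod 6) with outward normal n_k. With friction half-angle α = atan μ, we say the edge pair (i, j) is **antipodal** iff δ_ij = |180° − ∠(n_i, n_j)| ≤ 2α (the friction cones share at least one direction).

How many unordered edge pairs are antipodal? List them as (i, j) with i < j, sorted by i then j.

α = atan 0.3 = 16.70°;  2α = 33.40°
n_0 = (+0.9901, -0.1402)
n_1 = (+0.9447, +0.3280)
n_2 = (+0.8077, +0.5896)
n_3 = (+0.5749, +0.8182)
n_4 = (-0.9716, -0.2366)
n_5 = (+0.0169, -0.9999)
  (0,1): δ = 152.79°  ·
  (0,2): δ = 135.82°  ·
  (0,3): δ = 117.04°  ·
  (0,4): δ = 21.74°  ✓
  (0,5): δ = 99.02°  ·
  (1,2): δ = 163.02°  ·
  (1,3): δ = 144.24°  ·
  (1,4): δ = 5.46°  ✓
  (1,5): δ = 71.82°  ·
  (2,3): δ = 161.22°  ·
  (2,4): δ = 22.44°  ✓
  (2,5): δ = 54.84°  ·
  (3,4): δ = 41.22°  ·
  (3,5): δ = 36.06°  ·
  (4,5): δ = 102.72°  ·
antipodal pairs: 3

count = 3; pairs: (0,4), (1,4), (2,4)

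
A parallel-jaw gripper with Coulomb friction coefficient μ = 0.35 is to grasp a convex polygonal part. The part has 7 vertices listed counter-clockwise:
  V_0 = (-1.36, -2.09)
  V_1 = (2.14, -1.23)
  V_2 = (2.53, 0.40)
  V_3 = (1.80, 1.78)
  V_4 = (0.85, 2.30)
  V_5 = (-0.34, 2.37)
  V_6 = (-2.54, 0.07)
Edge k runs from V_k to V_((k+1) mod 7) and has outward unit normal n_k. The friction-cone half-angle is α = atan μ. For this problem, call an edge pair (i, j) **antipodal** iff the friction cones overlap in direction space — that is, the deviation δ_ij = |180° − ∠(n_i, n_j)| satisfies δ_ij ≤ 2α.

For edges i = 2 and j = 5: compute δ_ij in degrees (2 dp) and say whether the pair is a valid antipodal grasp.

δ = 71.61°, invalid

α = atan 0.35 = 19.29°;  2α = 38.58°
edge 2: e_2 = (-0.73, +1.38);  n_2 = (+0.8839, +0.4676)
edge 5: e_5 = (-2.20, -2.30);  n_5 = (-0.7226, +0.6912)
∠(n_2, n_5) = 108.39°
δ = |180° − 108.39°| = 71.61°
71.61° > 2α = 38.58°  →  invalid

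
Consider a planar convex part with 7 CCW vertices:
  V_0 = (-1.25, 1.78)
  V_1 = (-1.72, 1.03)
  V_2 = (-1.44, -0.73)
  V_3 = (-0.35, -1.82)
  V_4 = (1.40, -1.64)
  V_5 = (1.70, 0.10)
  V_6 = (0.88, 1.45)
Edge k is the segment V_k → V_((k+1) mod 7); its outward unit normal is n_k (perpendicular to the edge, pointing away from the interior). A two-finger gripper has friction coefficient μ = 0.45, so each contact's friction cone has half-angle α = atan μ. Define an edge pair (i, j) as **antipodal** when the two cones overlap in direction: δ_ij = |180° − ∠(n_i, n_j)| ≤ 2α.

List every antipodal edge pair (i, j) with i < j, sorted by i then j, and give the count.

count = 6; pairs: (0,4), (1,4), (1,5), (2,5), (2,6), (3,6)

α = atan 0.45 = 24.23°;  2α = 48.46°
n_0 = (-0.8474, +0.5310)
n_1 = (-0.9876, -0.1571)
n_2 = (-0.7071, -0.7071)
n_3 = (+0.1023, -0.9948)
n_4 = (+0.9855, -0.1699)
n_5 = (+0.8547, +0.5191)
n_6 = (+0.1531, +0.9882)
  (0,1): δ = 138.89°  ·
  (0,2): δ = 102.93°  ·
  (0,3): δ = 52.05°  ·
  (0,4): δ = 22.29°  ✓
  (0,5): δ = 63.35°  ·
  (0,6): δ = 113.27°  ·
  (1,2): δ = 144.04°  ·
  (1,3): δ = 93.17°  ·
  (1,4): δ = 18.82°  ✓
  (1,5): δ = 22.24°  ✓
  (1,6): δ = 72.15°  ·
  (2,3): δ = 129.13°  ·
  (2,4): δ = 54.78°  ·
  (2,5): δ = 13.73°  ✓
  (2,6): δ = 36.19°  ✓
  (3,4): δ = 105.66°  ·
  (3,5): δ = 64.60°  ·
  (3,6): δ = 14.68°  ✓
  (4,5): δ = 138.94°  ·
  (4,6): δ = 89.02°  ·
  (5,6): δ = 130.08°  ·
antipodal pairs: 6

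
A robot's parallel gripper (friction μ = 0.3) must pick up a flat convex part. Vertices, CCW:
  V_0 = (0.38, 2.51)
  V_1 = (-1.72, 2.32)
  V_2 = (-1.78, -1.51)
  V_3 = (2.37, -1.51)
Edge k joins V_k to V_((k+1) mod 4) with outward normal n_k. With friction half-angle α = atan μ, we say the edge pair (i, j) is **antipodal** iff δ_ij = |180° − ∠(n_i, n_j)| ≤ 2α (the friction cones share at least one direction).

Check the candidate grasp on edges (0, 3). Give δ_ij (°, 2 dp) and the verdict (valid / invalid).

δ = 111.17°, invalid

α = atan 0.3 = 16.70°;  2α = 33.40°
edge 0: e_0 = (-2.10, -0.19);  n_0 = (-0.0901, +0.9959)
edge 3: e_3 = (-1.99, +4.02);  n_3 = (+0.8962, +0.4436)
∠(n_0, n_3) = 68.83°
δ = |180° − 68.83°| = 111.17°
111.17° > 2α = 33.40°  →  invalid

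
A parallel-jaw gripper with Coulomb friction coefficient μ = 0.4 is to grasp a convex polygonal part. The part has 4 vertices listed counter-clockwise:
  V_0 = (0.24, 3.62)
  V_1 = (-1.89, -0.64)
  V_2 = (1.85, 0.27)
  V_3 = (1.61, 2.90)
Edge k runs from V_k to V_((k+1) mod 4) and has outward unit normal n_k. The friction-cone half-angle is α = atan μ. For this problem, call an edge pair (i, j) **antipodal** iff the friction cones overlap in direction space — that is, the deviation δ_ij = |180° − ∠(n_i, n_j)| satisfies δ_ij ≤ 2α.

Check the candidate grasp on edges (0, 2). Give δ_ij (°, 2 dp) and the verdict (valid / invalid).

δ = 31.78°, valid

α = atan 0.4 = 21.80°;  2α = 43.60°
edge 0: e_0 = (-2.13, -4.26);  n_0 = (-0.8944, +0.4472)
edge 2: e_2 = (-0.24, +2.63);  n_2 = (+0.9959, +0.0909)
∠(n_0, n_2) = 148.22°
δ = |180° − 148.22°| = 31.78°
31.78° ≤ 2α = 43.60°  →  valid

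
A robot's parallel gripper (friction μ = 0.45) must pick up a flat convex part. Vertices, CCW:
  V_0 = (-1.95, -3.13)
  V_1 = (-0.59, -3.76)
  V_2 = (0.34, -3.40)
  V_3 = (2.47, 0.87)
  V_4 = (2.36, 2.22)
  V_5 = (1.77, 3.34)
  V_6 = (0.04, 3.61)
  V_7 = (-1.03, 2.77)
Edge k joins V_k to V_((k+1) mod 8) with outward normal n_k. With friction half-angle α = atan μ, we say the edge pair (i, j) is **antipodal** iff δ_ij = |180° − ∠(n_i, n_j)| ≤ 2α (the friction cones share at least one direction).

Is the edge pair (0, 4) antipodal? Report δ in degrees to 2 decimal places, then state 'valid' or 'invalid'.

α = atan 0.45 = 24.23°;  2α = 48.46°
edge 0: e_0 = (+1.36, -0.63);  n_0 = (-0.4203, -0.9074)
edge 4: e_4 = (-0.59, +1.12);  n_4 = (+0.8847, +0.4661)
∠(n_0, n_4) = 142.63°
δ = |180° − 142.63°| = 37.37°
37.37° ≤ 2α = 48.46°  →  valid

δ = 37.37°, valid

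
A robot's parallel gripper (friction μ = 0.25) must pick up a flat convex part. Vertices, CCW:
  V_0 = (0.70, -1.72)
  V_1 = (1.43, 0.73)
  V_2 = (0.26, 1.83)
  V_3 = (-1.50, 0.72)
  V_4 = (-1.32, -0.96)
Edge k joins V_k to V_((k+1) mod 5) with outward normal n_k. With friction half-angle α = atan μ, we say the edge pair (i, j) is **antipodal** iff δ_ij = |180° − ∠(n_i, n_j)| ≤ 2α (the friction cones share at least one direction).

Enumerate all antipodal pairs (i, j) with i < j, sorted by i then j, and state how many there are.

count = 2; pairs: (0,3), (1,4)

α = atan 0.25 = 14.04°;  2α = 28.07°
n_0 = (+0.9584, -0.2856)
n_1 = (+0.6850, +0.7286)
n_2 = (-0.5335, +0.8458)
n_3 = (-0.9943, -0.1065)
n_4 = (-0.3521, -0.9359)
  (0,1): δ = 116.64°  ·
  (0,2): δ = 41.17°  ·
  (0,3): δ = 22.71°  ✓
  (0,4): δ = 85.97°  ·
  (1,2): δ = 104.53°  ·
  (1,3): δ = 40.65°  ·
  (1,4): δ = 22.62°  ✓
  (2,3): δ = 116.12°  ·
  (2,4): δ = 52.86°  ·
  (3,4): δ = 116.73°  ·
antipodal pairs: 2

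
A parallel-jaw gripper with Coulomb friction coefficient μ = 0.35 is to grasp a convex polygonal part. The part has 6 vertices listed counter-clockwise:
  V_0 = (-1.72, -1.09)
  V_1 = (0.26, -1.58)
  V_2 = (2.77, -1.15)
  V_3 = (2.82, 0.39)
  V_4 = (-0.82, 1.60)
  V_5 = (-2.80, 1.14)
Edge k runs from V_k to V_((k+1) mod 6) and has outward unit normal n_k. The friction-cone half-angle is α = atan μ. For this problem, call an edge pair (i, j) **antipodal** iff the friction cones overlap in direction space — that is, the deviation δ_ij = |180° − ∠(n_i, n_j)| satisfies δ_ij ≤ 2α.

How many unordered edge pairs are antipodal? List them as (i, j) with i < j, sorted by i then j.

α = atan 0.35 = 19.29°;  2α = 38.58°
n_0 = (-0.2402, -0.9707)
n_1 = (+0.1689, -0.9856)
n_2 = (+0.9995, -0.0325)
n_3 = (+0.3154, +0.9489)
n_4 = (-0.2263, +0.9741)
n_5 = (-0.9000, -0.4359)
  (0,1): δ = 156.38°  ·
  (0,2): δ = 77.96°  ·
  (0,3): δ = 4.49°  ✓
  (0,4): δ = 26.98°  ✓
  (0,5): δ = 129.74°  ·
  (1,2): δ = 101.58°  ·
  (1,3): δ = 28.11°  ✓
  (1,4): δ = 3.36°  ✓
  (1,5): δ = 106.12°  ·
  (2,3): δ = 106.53°  ·
  (2,4): δ = 75.06°  ·
  (2,5): δ = 27.70°  ✓
  (3,4): δ = 148.53°  ·
  (3,5): δ = 45.77°  ·
  (4,5): δ = 77.24°  ·
antipodal pairs: 5

count = 5; pairs: (0,3), (0,4), (1,3), (1,4), (2,5)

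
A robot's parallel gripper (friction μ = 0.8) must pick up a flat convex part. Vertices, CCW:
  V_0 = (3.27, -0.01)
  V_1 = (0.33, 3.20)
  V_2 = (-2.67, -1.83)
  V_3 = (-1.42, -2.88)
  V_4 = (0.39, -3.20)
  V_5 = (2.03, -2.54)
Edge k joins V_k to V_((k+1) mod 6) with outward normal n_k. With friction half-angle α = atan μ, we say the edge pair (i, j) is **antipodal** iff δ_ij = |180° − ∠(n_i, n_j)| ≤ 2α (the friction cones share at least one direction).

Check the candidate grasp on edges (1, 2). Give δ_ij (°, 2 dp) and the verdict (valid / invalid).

α = atan 0.8 = 38.66°;  2α = 77.32°
edge 1: e_1 = (-3.00, -5.03);  n_1 = (-0.8588, +0.5122)
edge 2: e_2 = (+1.25, -1.05);  n_2 = (-0.6432, -0.7657)
∠(n_1, n_2) = 80.78°
δ = |180° − 80.78°| = 99.22°
99.22° > 2α = 77.32°  →  invalid

δ = 99.22°, invalid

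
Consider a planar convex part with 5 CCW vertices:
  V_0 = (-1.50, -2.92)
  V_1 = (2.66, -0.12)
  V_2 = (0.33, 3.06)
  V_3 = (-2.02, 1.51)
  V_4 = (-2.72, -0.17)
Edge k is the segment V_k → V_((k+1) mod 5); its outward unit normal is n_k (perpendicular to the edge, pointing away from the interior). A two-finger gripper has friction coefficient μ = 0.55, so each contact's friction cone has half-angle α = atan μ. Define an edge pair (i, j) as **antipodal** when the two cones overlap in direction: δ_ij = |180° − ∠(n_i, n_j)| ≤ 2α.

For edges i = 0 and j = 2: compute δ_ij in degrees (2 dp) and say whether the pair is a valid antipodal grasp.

δ = 0.54°, valid

α = atan 0.55 = 28.81°;  2α = 57.62°
edge 0: e_0 = (+4.16, +2.80);  n_0 = (+0.5584, -0.8296)
edge 2: e_2 = (-2.35, -1.55);  n_2 = (-0.5506, +0.8348)
∠(n_0, n_2) = 179.46°
δ = |180° − 179.46°| = 0.54°
0.54° ≤ 2α = 57.62°  →  valid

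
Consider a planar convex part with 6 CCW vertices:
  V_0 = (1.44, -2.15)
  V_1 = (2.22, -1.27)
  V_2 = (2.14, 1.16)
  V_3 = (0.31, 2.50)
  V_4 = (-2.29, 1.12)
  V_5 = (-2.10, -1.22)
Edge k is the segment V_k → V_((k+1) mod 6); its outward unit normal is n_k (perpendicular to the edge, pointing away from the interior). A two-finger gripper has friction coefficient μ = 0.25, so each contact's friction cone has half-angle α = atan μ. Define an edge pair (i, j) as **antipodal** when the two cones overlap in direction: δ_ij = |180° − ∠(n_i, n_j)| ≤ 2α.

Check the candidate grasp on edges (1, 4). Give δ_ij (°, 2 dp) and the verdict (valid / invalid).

α = atan 0.25 = 14.04°;  2α = 28.07°
edge 1: e_1 = (-0.08, +2.43);  n_1 = (+0.9995, +0.0329)
edge 4: e_4 = (+0.19, -2.34);  n_4 = (-0.9967, -0.0809)
∠(n_1, n_4) = 177.24°
δ = |180° − 177.24°| = 2.76°
2.76° ≤ 2α = 28.07°  →  valid

δ = 2.76°, valid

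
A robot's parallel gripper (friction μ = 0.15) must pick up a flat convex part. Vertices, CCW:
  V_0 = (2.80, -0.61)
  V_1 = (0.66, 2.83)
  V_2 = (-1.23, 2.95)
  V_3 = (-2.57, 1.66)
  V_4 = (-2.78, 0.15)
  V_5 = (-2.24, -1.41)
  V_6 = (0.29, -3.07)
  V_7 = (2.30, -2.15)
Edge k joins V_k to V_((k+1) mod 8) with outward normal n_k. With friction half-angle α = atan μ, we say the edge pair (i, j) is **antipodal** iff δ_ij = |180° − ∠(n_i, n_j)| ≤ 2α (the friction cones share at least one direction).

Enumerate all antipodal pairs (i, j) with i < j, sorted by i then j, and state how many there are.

count = 2; pairs: (0,4), (3,7)

α = atan 0.15 = 8.53°;  2α = 17.06°
n_0 = (+0.8491, +0.5282)
n_1 = (+0.0634, +0.9980)
n_2 = (-0.6935, +0.7204)
n_3 = (-0.9905, +0.1377)
n_4 = (-0.9450, -0.3271)
n_5 = (-0.5486, -0.8361)
n_6 = (+0.4162, -0.9093)
n_7 = (+0.9511, -0.3088)
  (0,1): δ = 125.52°  ·
  (0,2): δ = 77.97°  ·
  (0,3): δ = 39.80°  ·
  (0,4): δ = 12.79°  ✓
  (0,5): δ = 24.84°  ·
  (0,6): δ = 82.71°  ·
  (0,7): δ = 130.13°  ·
  (1,2): δ = 132.46°  ·
  (1,3): δ = 94.28°  ·
  (1,4): δ = 67.27°  ·
  (1,5): δ = 29.64°  ·
  (1,6): δ = 28.23°  ·
  (1,7): δ = 75.65°  ·
  (2,3): δ = 141.83°  ·
  (2,4): δ = 114.82°  ·
  (2,5): δ = 77.18°  ·
  (2,6): δ = 19.32°  ·
  (2,7): δ = 28.10°  ·
  (3,4): δ = 152.99°  ·
  (3,5): δ = 115.35°  ·
  (3,6): δ = 57.49°  ·
  (3,7): δ = 10.07°  ✓
  (4,5): δ = 142.36°  ·
  (4,6): δ = 84.50°  ·
  (4,7): δ = 37.08°  ·
  (5,6): δ = 122.14°  ·
  (5,7): δ = 74.72°  ·
  (6,7): δ = 132.58°  ·
antipodal pairs: 2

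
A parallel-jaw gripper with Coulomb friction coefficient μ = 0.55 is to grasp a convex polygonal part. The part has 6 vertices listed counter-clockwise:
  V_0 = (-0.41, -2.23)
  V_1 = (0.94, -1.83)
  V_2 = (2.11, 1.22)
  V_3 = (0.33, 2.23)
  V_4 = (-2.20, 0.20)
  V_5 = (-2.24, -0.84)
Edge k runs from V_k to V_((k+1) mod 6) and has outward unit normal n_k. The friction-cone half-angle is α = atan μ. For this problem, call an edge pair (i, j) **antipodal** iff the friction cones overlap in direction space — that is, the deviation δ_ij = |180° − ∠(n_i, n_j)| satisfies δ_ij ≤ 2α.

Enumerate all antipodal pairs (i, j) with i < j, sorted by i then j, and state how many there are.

α = atan 0.55 = 28.81°;  2α = 57.62°
n_0 = (+0.2841, -0.9588)
n_1 = (+0.9337, -0.3582)
n_2 = (+0.4935, +0.8697)
n_3 = (-0.6258, +0.7800)
n_4 = (-0.9993, +0.0384)
n_5 = (-0.6049, -0.7963)
  (0,1): δ = 127.49°  ·
  (0,2): δ = 46.08°  ✓
  (0,3): δ = 22.24°  ✓
  (0,4): δ = 71.29°  ·
  (0,5): δ = 126.28°  ·
  (1,2): δ = 98.58°  ·
  (1,3): δ = 30.27°  ✓
  (1,4): δ = 18.78°  ✓
  (1,5): δ = 73.77°  ·
  (2,3): δ = 111.69°  ·
  (2,4): δ = 62.63°  ·
  (2,5): δ = 7.65°  ✓
  (3,4): δ = 130.95°  ·
  (3,5): δ = 75.96°  ·
  (4,5): δ = 125.02°  ·
antipodal pairs: 5

count = 5; pairs: (0,2), (0,3), (1,3), (1,4), (2,5)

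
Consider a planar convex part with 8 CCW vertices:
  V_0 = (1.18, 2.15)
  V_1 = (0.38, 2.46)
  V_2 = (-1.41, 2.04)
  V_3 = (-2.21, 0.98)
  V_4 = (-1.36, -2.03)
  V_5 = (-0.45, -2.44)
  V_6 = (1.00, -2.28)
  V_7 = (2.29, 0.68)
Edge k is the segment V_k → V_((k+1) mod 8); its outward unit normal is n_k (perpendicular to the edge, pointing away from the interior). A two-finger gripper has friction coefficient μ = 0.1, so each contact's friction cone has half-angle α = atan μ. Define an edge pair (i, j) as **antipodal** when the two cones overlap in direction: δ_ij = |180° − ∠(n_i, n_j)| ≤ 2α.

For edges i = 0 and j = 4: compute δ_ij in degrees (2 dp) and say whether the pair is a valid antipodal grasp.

α = atan 0.1 = 5.71°;  2α = 11.42°
edge 0: e_0 = (-0.80, +0.31);  n_0 = (+0.3613, +0.9324)
edge 4: e_4 = (+0.91, -0.41);  n_4 = (-0.4108, -0.9117)
∠(n_0, n_4) = 176.93°
δ = |180° − 176.93°| = 3.07°
3.07° ≤ 2α = 11.42°  →  valid

δ = 3.07°, valid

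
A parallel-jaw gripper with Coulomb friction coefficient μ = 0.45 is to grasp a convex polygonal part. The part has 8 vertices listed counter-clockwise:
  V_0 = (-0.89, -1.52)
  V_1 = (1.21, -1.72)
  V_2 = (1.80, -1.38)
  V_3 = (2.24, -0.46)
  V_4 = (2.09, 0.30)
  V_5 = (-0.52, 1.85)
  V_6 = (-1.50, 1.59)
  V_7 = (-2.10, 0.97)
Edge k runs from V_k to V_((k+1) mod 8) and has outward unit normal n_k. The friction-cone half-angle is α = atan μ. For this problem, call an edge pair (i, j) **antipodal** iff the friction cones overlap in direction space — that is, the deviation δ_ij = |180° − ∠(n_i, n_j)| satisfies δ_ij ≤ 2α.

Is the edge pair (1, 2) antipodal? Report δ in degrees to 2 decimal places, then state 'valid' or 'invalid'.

α = atan 0.45 = 24.23°;  2α = 48.46°
edge 1: e_1 = (+0.59, +0.34);  n_1 = (+0.4993, -0.8664)
edge 2: e_2 = (+0.44, +0.92);  n_2 = (+0.9021, -0.4315)
∠(n_1, n_2) = 34.49°
δ = |180° − 34.49°| = 145.51°
145.51° > 2α = 48.46°  →  invalid

δ = 145.51°, invalid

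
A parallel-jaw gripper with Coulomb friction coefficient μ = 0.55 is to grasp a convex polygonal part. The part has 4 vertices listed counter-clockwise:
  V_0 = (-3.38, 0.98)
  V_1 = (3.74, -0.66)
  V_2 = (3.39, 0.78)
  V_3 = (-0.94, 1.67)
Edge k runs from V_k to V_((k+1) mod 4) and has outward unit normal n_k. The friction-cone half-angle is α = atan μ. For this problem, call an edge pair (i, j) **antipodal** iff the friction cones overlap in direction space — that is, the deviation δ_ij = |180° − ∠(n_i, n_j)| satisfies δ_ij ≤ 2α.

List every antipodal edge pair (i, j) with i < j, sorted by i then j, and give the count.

count = 2; pairs: (0,2), (0,3)

α = atan 0.55 = 28.81°;  2α = 57.62°
n_0 = (-0.2245, -0.9745)
n_1 = (+0.9717, +0.2362)
n_2 = (+0.2013, +0.9795)
n_3 = (-0.2721, +0.9623)
  (0,1): δ = 63.37°  ·
  (0,2): δ = 1.36°  ✓
  (0,3): δ = 28.76°  ✓
  (1,2): δ = 115.28°  ·
  (1,3): δ = 87.87°  ·
  (2,3): δ = 152.59°  ·
antipodal pairs: 2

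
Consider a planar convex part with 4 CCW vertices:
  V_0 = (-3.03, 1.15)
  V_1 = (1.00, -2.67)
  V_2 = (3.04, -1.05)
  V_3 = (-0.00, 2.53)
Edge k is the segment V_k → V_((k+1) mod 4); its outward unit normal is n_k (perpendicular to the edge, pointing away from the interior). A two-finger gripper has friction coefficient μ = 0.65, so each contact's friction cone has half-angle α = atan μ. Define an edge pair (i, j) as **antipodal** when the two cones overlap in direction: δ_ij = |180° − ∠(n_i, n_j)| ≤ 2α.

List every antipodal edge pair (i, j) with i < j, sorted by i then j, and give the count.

count = 2; pairs: (0,2), (1,3)

α = atan 0.65 = 33.02°;  2α = 66.05°
n_0 = (-0.6879, -0.7258)
n_1 = (+0.6219, -0.7831)
n_2 = (+0.7623, +0.6473)
n_3 = (-0.4145, +0.9101)
  (0,1): δ = 98.08°  ·
  (0,2): δ = 6.20°  ✓
  (0,3): δ = 67.95°  ·
  (1,2): δ = 88.12°  ·
  (1,3): δ = 13.97°  ✓
  (2,3): δ = 105.85°  ·
antipodal pairs: 2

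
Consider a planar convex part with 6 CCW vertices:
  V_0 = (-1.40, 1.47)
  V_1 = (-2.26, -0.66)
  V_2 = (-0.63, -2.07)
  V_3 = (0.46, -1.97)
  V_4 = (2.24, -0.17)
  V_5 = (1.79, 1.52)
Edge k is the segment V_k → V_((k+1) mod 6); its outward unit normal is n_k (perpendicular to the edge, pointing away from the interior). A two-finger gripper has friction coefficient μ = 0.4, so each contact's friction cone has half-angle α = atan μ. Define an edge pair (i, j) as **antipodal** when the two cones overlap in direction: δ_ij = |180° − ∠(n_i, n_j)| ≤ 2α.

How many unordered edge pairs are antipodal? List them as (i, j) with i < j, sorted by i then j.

α = atan 0.4 = 21.80°;  2α = 43.60°
n_0 = (-0.9273, +0.3744)
n_1 = (-0.6542, -0.7563)
n_2 = (+0.0914, -0.9958)
n_3 = (+0.7110, -0.7031)
n_4 = (+0.9663, +0.2573)
n_5 = (-0.0157, +0.9999)
  (0,1): δ = 108.87°  ·
  (0,2): δ = 62.77°  ·
  (0,3): δ = 22.69°  ✓
  (0,4): δ = 36.90°  ✓
  (0,5): δ = 112.88°  ·
  (1,2): δ = 133.90°  ·
  (1,3): δ = 93.82°  ·
  (1,4): δ = 34.23°  ✓
  (1,5): δ = 41.76°  ✓
  (2,3): δ = 139.92°  ·
  (2,4): δ = 80.33°  ·
  (2,5): δ = 4.34°  ✓
  (3,4): δ = 120.41°  ·
  (3,5): δ = 44.42°  ·
  (4,5): δ = 104.01°  ·
antipodal pairs: 5

count = 5; pairs: (0,3), (0,4), (1,4), (1,5), (2,5)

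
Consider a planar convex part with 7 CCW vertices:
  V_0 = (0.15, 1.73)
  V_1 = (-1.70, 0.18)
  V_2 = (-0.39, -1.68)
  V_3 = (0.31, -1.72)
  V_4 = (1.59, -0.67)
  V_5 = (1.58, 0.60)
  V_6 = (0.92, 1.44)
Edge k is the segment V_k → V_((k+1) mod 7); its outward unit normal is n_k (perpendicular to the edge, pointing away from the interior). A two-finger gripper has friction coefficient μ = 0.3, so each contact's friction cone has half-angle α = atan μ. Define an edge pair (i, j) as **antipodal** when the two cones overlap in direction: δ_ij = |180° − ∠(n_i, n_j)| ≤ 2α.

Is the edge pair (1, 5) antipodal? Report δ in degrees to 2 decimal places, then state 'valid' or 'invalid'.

δ = 3.00°, valid

α = atan 0.3 = 16.70°;  2α = 33.40°
edge 1: e_1 = (+1.31, -1.86);  n_1 = (-0.8176, -0.5758)
edge 5: e_5 = (-0.66, +0.84);  n_5 = (+0.7863, +0.6178)
∠(n_1, n_5) = 177.00°
δ = |180° − 177.00°| = 3.00°
3.00° ≤ 2α = 33.40°  →  valid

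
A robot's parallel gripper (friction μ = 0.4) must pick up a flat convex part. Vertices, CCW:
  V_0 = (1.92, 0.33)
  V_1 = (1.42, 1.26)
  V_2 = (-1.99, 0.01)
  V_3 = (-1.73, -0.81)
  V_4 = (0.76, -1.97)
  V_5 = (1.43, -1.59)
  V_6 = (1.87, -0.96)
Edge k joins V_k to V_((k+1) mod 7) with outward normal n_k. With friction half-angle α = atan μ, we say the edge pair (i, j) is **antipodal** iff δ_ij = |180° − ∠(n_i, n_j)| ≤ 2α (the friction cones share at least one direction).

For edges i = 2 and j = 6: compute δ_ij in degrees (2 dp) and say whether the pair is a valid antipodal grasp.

α = atan 0.4 = 21.80°;  2α = 43.60°
edge 2: e_2 = (+0.26, -0.82);  n_2 = (-0.9532, -0.3022)
edge 6: e_6 = (+0.05, +1.29);  n_6 = (+0.9992, -0.0387)
∠(n_2, n_6) = 160.19°
δ = |180° − 160.19°| = 19.81°
19.81° ≤ 2α = 43.60°  →  valid

δ = 19.81°, valid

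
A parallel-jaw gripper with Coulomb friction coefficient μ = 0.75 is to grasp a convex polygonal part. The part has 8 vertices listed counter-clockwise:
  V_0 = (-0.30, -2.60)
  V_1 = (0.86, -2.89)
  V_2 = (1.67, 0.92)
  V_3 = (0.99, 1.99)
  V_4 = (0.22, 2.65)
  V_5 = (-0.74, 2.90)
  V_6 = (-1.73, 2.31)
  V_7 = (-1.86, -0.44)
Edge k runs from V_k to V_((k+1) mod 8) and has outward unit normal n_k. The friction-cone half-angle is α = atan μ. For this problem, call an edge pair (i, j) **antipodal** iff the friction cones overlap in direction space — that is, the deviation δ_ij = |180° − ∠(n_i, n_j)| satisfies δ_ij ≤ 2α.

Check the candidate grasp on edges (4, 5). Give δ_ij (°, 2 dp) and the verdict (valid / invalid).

δ = 134.61°, invalid

α = atan 0.75 = 36.87°;  2α = 73.74°
edge 4: e_4 = (-0.96, +0.25);  n_4 = (+0.2520, +0.9677)
edge 5: e_5 = (-0.99, -0.59);  n_5 = (-0.5119, +0.8590)
∠(n_4, n_5) = 45.39°
δ = |180° − 45.39°| = 134.61°
134.61° > 2α = 73.74°  →  invalid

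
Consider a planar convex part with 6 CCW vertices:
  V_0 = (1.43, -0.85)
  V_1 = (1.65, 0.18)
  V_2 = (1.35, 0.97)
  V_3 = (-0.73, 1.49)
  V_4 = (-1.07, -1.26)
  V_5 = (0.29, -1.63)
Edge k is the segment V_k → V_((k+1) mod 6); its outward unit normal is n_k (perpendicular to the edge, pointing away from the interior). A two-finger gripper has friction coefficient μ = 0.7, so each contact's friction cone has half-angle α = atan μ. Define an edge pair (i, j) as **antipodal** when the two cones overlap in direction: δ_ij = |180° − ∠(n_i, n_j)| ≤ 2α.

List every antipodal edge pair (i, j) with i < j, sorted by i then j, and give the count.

count = 6; pairs: (0,3), (1,3), (1,4), (2,4), (2,5), (3,5)

α = atan 0.7 = 34.99°;  2α = 69.98°
n_0 = (+0.9779, -0.2089)
n_1 = (+0.9349, +0.3550)
n_2 = (+0.2425, +0.9701)
n_3 = (-0.9924, +0.1227)
n_4 = (-0.2625, -0.9649)
n_5 = (+0.5647, -0.8253)
  (0,1): δ = 147.15°  ·
  (0,2): δ = 91.98°  ·
  (0,3): δ = 5.01°  ✓
  (0,4): δ = 86.84°  ·
  (0,5): δ = 136.44°  ·
  (1,2): δ = 124.83°  ·
  (1,3): δ = 27.84°  ✓
  (1,4): δ = 53.99°  ✓
  (1,5): δ = 103.59°  ·
  (2,3): δ = 83.01°  ·
  (2,4): δ = 1.18°  ✓
  (2,5): δ = 48.42°  ✓
  (3,4): δ = 98.17°  ·
  (3,5): δ = 48.57°  ✓
  (4,5): δ = 130.40°  ·
antipodal pairs: 6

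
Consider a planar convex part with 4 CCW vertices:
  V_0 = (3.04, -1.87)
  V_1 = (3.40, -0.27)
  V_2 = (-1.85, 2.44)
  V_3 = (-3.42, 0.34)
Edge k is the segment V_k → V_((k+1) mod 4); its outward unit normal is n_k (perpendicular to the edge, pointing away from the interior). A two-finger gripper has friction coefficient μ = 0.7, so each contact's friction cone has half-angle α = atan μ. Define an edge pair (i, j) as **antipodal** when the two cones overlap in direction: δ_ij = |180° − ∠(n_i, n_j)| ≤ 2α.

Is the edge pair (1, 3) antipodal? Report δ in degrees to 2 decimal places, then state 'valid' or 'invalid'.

δ = 8.42°, valid

α = atan 0.7 = 34.99°;  2α = 69.98°
edge 1: e_1 = (-5.25, +2.71);  n_1 = (+0.4587, +0.8886)
edge 3: e_3 = (+6.46, -2.21);  n_3 = (-0.3237, -0.9462)
∠(n_1, n_3) = 171.58°
δ = |180° − 171.58°| = 8.42°
8.42° ≤ 2α = 69.98°  →  valid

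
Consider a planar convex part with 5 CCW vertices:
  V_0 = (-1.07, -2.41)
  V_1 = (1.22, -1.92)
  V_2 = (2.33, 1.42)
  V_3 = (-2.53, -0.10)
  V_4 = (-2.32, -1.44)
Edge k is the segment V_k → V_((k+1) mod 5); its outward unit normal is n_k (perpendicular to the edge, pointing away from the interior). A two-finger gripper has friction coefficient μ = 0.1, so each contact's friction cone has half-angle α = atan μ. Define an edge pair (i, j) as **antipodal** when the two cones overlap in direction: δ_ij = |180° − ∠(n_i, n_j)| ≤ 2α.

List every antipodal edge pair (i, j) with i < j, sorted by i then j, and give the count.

count = 1; pairs: (0,2)

α = atan 0.1 = 5.71°;  2α = 11.42°
n_0 = (+0.2092, -0.9779)
n_1 = (+0.9490, -0.3154)
n_2 = (-0.2985, +0.9544)
n_3 = (-0.9879, -0.1548)
n_4 = (-0.6131, -0.7900)
  (0,1): δ = 120.46°  ·
  (0,2): δ = 5.29°  ✓
  (0,3): δ = 86.83°  ·
  (0,4): δ = 130.11°  ·
  (1,2): δ = 54.25°  ·
  (1,3): δ = 27.29°  ·
  (1,4): δ = 70.57°  ·
  (2,3): δ = 98.46°  ·
  (2,4): δ = 55.18°  ·
  (3,4): δ = 136.72°  ·
antipodal pairs: 1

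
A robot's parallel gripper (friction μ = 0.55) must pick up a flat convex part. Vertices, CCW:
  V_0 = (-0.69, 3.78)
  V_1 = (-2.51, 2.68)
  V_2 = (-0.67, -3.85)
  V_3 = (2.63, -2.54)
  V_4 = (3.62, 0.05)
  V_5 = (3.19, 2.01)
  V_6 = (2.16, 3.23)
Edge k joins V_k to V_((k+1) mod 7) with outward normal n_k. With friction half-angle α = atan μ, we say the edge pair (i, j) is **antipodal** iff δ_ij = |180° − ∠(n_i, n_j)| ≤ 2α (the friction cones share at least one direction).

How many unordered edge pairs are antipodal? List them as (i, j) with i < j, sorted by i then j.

α = atan 0.55 = 28.81°;  2α = 57.62°
n_0 = (-0.5173, +0.8558)
n_1 = (-0.9625, -0.2712)
n_2 = (+0.3690, -0.9294)
n_3 = (+0.9341, -0.3570)
n_4 = (+0.9768, +0.2143)
n_5 = (+0.7641, +0.6451)
n_6 = (+0.1895, +0.9819)
  (0,1): δ = 105.41°  ·
  (0,2): δ = 9.50°  ✓
  (0,3): δ = 37.93°  ✓
  (0,4): δ = 71.23°  ·
  (0,5): δ = 99.02°  ·
  (0,6): δ = 137.93°  ·
  (1,2): δ = 84.09°  ·
  (1,3): δ = 36.66°  ✓
  (1,4): δ = 3.36°  ✓
  (1,5): δ = 24.44°  ✓
  (1,6): δ = 63.34°  ·
  (2,3): δ = 132.57°  ·
  (2,4): δ = 99.28°  ·
  (2,5): δ = 71.48°  ·
  (2,6): δ = 32.57°  ✓
  (3,4): δ = 146.71°  ·
  (3,5): δ = 118.91°  ·
  (3,6): δ = 80.00°  ·
  (4,5): δ = 152.20°  ·
  (4,6): δ = 113.30°  ·
  (5,6): δ = 141.10°  ·
antipodal pairs: 6

count = 6; pairs: (0,2), (0,3), (1,3), (1,4), (1,5), (2,6)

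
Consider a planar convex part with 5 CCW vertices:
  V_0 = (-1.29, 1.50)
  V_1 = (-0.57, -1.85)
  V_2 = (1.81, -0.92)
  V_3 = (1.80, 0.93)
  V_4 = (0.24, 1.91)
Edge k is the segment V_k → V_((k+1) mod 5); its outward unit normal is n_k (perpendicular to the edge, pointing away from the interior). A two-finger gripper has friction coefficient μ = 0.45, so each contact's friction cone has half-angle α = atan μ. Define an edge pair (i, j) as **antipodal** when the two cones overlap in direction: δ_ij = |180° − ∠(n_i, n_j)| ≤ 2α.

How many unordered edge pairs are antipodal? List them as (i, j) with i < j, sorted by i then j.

count = 3; pairs: (0,2), (0,3), (1,4)

α = atan 0.45 = 24.23°;  2α = 48.46°
n_0 = (-0.9777, -0.2101)
n_1 = (+0.3640, -0.9314)
n_2 = (+1.0000, +0.0054)
n_3 = (+0.5319, +0.8468)
n_4 = (-0.2588, +0.9659)
  (0,1): δ = 80.79°  ·
  (0,2): δ = 11.82°  ✓
  (0,3): δ = 45.73°  ✓
  (0,4): δ = 92.87°  ·
  (1,2): δ = 111.03°  ·
  (1,3): δ = 53.48°  ·
  (1,4): δ = 6.34°  ✓
  (2,3): δ = 122.45°  ·
  (2,4): δ = 75.31°  ·
  (3,4): δ = 132.86°  ·
antipodal pairs: 3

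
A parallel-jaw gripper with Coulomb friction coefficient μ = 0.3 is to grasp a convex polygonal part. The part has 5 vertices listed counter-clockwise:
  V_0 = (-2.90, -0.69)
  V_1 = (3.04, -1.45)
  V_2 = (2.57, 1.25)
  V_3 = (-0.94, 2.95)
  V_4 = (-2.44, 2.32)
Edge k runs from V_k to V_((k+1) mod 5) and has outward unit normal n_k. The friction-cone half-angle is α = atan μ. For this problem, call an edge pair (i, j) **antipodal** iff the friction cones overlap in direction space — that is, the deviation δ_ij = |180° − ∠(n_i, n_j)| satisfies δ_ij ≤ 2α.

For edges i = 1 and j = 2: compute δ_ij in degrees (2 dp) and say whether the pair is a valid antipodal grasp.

α = atan 0.3 = 16.70°;  2α = 33.40°
edge 1: e_1 = (-0.47, +2.70);  n_1 = (+0.9852, +0.1715)
edge 2: e_2 = (-3.51, +1.70);  n_2 = (+0.4359, +0.9000)
∠(n_1, n_2) = 54.28°
δ = |180° − 54.28°| = 125.72°
125.72° > 2α = 33.40°  →  invalid

δ = 125.72°, invalid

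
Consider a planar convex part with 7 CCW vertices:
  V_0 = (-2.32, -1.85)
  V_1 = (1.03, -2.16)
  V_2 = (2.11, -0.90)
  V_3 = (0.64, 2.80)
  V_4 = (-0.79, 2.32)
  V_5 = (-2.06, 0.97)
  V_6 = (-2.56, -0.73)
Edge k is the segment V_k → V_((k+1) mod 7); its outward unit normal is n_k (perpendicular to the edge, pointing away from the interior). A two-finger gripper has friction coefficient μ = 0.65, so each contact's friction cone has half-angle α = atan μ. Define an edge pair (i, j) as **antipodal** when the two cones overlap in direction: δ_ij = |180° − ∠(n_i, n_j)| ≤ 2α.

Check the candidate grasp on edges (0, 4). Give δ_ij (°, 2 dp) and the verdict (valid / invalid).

δ = 52.04°, valid

α = atan 0.65 = 33.02°;  2α = 66.05°
edge 0: e_0 = (+3.35, -0.31);  n_0 = (-0.0921, -0.9957)
edge 4: e_4 = (-1.27, -1.35);  n_4 = (-0.7284, +0.6852)
∠(n_0, n_4) = 127.96°
δ = |180° − 127.96°| = 52.04°
52.04° ≤ 2α = 66.05°  →  valid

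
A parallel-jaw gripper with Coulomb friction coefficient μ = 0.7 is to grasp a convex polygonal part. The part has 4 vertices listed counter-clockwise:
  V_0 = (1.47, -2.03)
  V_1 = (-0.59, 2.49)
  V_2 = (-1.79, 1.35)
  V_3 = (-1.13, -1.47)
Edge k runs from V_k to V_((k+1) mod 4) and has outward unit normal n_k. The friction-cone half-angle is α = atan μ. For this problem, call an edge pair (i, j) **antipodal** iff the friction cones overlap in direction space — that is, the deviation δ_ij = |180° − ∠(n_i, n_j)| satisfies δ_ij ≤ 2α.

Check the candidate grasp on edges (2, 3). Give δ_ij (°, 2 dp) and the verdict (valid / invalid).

δ = 115.33°, invalid

α = atan 0.7 = 34.99°;  2α = 69.98°
edge 2: e_2 = (+0.66, -2.82);  n_2 = (-0.9737, -0.2279)
edge 3: e_3 = (+2.60, -0.56);  n_3 = (-0.2106, -0.9776)
∠(n_2, n_3) = 64.67°
δ = |180° − 64.67°| = 115.33°
115.33° > 2α = 69.98°  →  invalid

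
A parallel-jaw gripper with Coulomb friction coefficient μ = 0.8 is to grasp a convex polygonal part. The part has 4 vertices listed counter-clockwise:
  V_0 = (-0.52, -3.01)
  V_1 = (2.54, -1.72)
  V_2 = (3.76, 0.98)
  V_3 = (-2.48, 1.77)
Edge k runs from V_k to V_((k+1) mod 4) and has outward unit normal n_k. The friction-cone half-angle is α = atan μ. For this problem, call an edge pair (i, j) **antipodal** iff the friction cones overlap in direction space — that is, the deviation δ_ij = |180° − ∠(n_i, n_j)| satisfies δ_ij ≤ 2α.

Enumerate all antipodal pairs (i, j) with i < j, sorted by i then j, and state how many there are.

α = atan 0.8 = 38.66°;  2α = 77.32°
n_0 = (+0.3885, -0.9215)
n_1 = (+0.9113, -0.4118)
n_2 = (+0.1256, +0.9921)
n_3 = (-0.9252, -0.3794)
  (0,1): δ = 137.17°  ·
  (0,2): δ = 30.07°  ✓
  (0,3): δ = 89.44°  ·
  (1,2): δ = 72.90°  ✓
  (1,3): δ = 46.61°  ✓
  (2,3): δ = 60.49°  ✓
antipodal pairs: 4

count = 4; pairs: (0,2), (1,2), (1,3), (2,3)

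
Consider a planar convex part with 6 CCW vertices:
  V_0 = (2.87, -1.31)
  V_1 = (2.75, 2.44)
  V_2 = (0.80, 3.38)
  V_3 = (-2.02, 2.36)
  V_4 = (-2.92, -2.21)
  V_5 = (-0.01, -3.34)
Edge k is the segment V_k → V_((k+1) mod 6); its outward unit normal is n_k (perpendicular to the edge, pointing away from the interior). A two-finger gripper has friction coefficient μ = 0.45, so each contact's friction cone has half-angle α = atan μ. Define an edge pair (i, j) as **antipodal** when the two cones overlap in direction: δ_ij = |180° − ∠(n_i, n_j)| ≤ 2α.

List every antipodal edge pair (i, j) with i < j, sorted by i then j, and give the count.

α = atan 0.45 = 24.23°;  2α = 48.46°
n_0 = (+0.9995, +0.0320)
n_1 = (+0.4342, +0.9008)
n_2 = (-0.3401, +0.9404)
n_3 = (-0.9812, +0.1932)
n_4 = (-0.3620, -0.9322)
n_5 = (+0.5761, -0.8174)
  (0,1): δ = 117.57°  ·
  (0,2): δ = 71.95°  ·
  (0,3): δ = 12.97°  ✓
  (0,4): δ = 66.95°  ·
  (0,5): δ = 123.35°  ·
  (1,2): δ = 134.38°  ·
  (1,3): δ = 75.40°  ·
  (1,4): δ = 4.51°  ✓
  (1,5): δ = 60.91°  ·
  (2,3): δ = 121.03°  ·
  (2,4): δ = 41.11°  ✓
  (2,5): δ = 15.29°  ✓
  (3,4): δ = 100.08°  ·
  (3,5): δ = 43.68°  ✓
  (4,5): δ = 123.60°  ·
antipodal pairs: 5

count = 5; pairs: (0,3), (1,4), (2,4), (2,5), (3,5)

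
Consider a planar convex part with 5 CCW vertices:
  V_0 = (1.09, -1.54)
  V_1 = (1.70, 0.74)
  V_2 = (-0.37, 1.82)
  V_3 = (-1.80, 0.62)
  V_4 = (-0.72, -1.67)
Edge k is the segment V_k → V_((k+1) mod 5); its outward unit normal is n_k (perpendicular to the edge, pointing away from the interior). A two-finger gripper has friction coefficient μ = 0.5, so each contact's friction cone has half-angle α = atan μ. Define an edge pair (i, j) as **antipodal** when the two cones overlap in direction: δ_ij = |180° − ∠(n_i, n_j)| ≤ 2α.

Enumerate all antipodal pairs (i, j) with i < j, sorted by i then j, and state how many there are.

count = 5; pairs: (0,2), (0,3), (1,3), (1,4), (2,4)

α = atan 0.5 = 26.57°;  2α = 53.13°
n_0 = (+0.9660, -0.2585)
n_1 = (+0.4626, +0.8866)
n_2 = (-0.6428, +0.7660)
n_3 = (-0.9045, -0.4266)
n_4 = (+0.0716, -0.9974)
  (0,1): δ = 102.57°  ·
  (0,2): δ = 35.02°  ✓
  (0,3): δ = 40.23°  ✓
  (0,4): δ = 109.09°  ·
  (1,2): δ = 112.45°  ·
  (1,3): δ = 37.20°  ✓
  (1,4): δ = 31.66°  ✓
  (2,3): δ = 104.75°  ·
  (2,4): δ = 35.89°  ✓
  (3,4): δ = 111.14°  ·
antipodal pairs: 5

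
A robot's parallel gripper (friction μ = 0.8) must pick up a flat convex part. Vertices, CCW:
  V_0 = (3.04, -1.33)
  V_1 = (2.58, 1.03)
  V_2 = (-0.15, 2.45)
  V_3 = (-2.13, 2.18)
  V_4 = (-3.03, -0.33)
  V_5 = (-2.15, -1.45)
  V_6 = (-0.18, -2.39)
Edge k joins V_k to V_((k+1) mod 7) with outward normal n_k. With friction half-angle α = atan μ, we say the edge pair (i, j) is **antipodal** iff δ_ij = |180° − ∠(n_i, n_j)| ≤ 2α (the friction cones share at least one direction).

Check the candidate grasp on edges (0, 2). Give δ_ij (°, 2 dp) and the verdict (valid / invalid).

δ = 93.26°, invalid

α = atan 0.8 = 38.66°;  2α = 77.32°
edge 0: e_0 = (-0.46, +2.36);  n_0 = (+0.9815, +0.1913)
edge 2: e_2 = (-1.98, -0.27);  n_2 = (-0.1351, +0.9908)
∠(n_0, n_2) = 86.74°
δ = |180° − 86.74°| = 93.26°
93.26° > 2α = 77.32°  →  invalid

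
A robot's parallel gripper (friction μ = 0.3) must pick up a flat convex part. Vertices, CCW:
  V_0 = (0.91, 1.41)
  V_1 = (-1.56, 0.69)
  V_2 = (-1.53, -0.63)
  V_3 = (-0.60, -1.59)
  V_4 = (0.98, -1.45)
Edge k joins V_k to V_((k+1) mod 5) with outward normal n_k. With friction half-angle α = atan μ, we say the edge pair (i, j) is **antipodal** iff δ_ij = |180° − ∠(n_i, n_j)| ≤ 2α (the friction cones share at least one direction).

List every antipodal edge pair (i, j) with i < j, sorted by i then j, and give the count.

count = 2; pairs: (0,3), (1,4)

α = atan 0.3 = 16.70°;  2α = 33.40°
n_0 = (-0.2799, +0.9600)
n_1 = (-0.9997, -0.0227)
n_2 = (-0.7182, -0.6958)
n_3 = (+0.0883, -0.9961)
n_4 = (+0.9997, +0.0245)
  (0,1): δ = 104.95°  ·
  (0,2): δ = 62.16°  ·
  (0,3): δ = 11.19°  ✓
  (0,4): δ = 75.15°  ·
  (1,2): δ = 137.21°  ·
  (1,3): δ = 86.24°  ·
  (1,4): δ = 0.10°  ✓
  (2,3): δ = 129.03°  ·
  (2,4): δ = 42.69°  ·
  (3,4): δ = 93.66°  ·
antipodal pairs: 2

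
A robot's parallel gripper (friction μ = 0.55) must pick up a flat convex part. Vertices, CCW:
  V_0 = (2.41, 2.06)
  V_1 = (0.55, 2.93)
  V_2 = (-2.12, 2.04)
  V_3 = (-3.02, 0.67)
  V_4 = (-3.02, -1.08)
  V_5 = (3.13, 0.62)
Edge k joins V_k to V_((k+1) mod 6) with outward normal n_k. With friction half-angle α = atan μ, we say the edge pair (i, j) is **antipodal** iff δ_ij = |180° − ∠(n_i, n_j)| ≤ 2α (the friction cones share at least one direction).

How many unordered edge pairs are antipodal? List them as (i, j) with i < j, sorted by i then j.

count = 4; pairs: (0,4), (1,4), (2,4), (3,5)

α = atan 0.55 = 28.81°;  2α = 57.62°
n_0 = (+0.4237, +0.9058)
n_1 = (-0.3162, +0.9487)
n_2 = (-0.8358, +0.5491)
n_3 = (-1.0000, -0.0000)
n_4 = (+0.2664, -0.9639)
n_5 = (+0.8944, +0.4472)
  (0,1): δ = 136.50°  ·
  (0,2): δ = 98.23°  ·
  (0,3): δ = 64.93°  ·
  (0,4): δ = 40.52°  ✓
  (0,5): δ = 141.63°  ·
  (1,2): δ = 141.74°  ·
  (1,3): δ = 108.43°  ·
  (1,4): δ = 2.98°  ✓
  (1,5): δ = 98.13°  ·
  (2,3): δ = 146.70°  ·
  (2,4): δ = 41.25°  ✓
  (2,5): δ = 59.87°  ·
  (3,4): δ = 74.55°  ·
  (3,5): δ = 26.57°  ✓
  (4,5): δ = 78.89°  ·
antipodal pairs: 4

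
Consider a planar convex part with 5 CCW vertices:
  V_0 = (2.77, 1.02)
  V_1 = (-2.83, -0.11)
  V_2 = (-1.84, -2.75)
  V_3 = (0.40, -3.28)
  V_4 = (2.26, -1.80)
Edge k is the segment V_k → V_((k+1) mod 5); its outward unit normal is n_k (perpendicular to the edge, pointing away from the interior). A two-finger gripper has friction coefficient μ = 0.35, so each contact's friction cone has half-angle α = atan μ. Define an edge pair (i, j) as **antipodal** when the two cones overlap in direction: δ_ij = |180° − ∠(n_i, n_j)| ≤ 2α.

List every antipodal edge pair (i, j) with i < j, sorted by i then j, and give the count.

count = 3; pairs: (0,2), (0,3), (1,4)

α = atan 0.35 = 19.29°;  2α = 38.58°
n_0 = (-0.1978, +0.9802)
n_1 = (-0.9363, -0.3511)
n_2 = (-0.2302, -0.9731)
n_3 = (+0.6226, -0.7825)
n_4 = (+0.9840, -0.1780)
  (0,1): δ = 80.85°  ·
  (0,2): δ = 24.72°  ✓
  (0,3): δ = 27.10°  ✓
  (0,4): δ = 68.34°  ·
  (1,2): δ = 123.87°  ·
  (1,3): δ = 72.05°  ·
  (1,4): δ = 30.81°  ✓
  (2,3): δ = 128.18°  ·
  (2,4): δ = 86.94°  ·
  (3,4): δ = 138.76°  ·
antipodal pairs: 3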